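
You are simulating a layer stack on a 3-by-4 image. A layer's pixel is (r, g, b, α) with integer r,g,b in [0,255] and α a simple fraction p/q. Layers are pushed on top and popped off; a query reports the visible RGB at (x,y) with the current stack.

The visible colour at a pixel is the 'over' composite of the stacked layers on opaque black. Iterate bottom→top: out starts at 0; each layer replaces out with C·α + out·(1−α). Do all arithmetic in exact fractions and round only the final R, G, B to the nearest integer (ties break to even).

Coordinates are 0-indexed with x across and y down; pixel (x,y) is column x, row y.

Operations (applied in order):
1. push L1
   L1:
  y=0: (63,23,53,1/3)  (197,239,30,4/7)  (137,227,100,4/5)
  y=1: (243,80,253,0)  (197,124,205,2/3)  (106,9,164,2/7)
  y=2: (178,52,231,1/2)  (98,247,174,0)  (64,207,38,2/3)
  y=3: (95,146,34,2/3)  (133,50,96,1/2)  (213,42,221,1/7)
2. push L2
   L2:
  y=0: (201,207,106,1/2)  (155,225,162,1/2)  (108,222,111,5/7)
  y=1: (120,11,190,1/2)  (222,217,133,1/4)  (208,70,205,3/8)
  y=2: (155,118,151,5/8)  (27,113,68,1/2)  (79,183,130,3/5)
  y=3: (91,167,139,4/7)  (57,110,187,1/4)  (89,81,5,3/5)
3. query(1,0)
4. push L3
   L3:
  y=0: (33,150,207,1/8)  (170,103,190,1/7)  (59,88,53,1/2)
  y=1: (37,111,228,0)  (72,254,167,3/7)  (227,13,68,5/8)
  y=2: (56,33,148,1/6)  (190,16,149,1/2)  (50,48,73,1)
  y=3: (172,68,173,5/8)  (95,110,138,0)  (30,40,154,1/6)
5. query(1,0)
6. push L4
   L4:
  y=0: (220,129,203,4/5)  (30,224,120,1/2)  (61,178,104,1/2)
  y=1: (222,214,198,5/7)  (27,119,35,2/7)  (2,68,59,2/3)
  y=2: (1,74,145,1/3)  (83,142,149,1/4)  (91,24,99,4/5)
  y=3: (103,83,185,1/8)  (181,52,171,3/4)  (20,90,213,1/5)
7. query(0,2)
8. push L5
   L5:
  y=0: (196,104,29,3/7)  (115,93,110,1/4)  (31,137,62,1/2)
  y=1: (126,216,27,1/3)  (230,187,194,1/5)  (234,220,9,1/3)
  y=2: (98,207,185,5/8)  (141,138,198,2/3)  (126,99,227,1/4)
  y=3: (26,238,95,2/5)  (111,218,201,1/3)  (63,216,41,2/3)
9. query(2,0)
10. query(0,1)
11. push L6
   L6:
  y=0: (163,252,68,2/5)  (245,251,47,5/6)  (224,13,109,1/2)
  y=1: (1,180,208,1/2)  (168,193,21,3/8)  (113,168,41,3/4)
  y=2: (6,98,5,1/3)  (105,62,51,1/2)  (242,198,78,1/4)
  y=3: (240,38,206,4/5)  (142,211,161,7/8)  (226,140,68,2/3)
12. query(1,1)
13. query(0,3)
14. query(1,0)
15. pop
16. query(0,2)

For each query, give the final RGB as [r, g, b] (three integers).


(1,0) stack=L1,L2; from [0,0,0]:
after L1 α=4/7: [788/7, 956/7, 120/7]
after L2 α=1/2: [1873/14, 2531/14, 627/7]
rounded: [134, 181, 90]

(1,0) stack=L1,L2,L3; from [0,0,0]:
after L1 α=4/7: [788/7, 956/7, 120/7]
after L2 α=1/2: [1873/14, 2531/14, 627/7]
after L3 α=1/7: [6809/49, 8314/49, 5092/49]
= [139, 170, 104]

query (0,2) [L1,L2,L3,L4] — begin 0,0,0
L1 α=1/2: [89, 26, 231/2]
L2 α=5/8: [521/4, 167/2, 2203/16]
L3 α=1/6: [943/8, 901/12, 4461/32]
L4 α=1/3: [947/12, 1345/18, 6781/48]
rounded: [79, 75, 141]

(2,0) stack=L1,L2,L3,L4,L5; from [0,0,0]:
L1 α=4/5: [548/5, 908/5, 80]
L2 α=5/7: [3796/35, 7366/35, 715/7]
L3 α=1/2: [5861/70, 5223/35, 543/7]
L4 α=1/2: [10131/140, 11453/70, 1271/14]
L5 α=1/2: [14471/280, 21043/140, 2139/28]
→ [52, 150, 76]

at x=0,y=1 over L1,L2,L3,L4,L5:
after L1 α=0: [0, 0, 0]
after L2 α=1/2: [60, 11/2, 95]
after L3 α=0: [60, 11/2, 95]
after L4 α=5/7: [1230/7, 1081/7, 1180/7]
after L5 α=1/3: [1114/7, 3674/21, 2549/21]
→ [159, 175, 121]

at x=1,y=1 over L1,L2,L3,L4,L5,L6:
L1 α=2/3: [394/3, 248/3, 410/3]
L2 α=1/4: [154, 465/4, 543/4]
L3 α=3/7: [832/7, 1227/7, 1044/7]
L4 α=2/7: [4538/49, 7801/49, 5710/49]
L5 α=1/5: [29422/245, 40367/245, 32346/245]
L6 α=3/8: [27059/196, 34369/196, 35433/392]
= [138, 175, 90]

at x=0,y=3 over L1,L2,L3,L4,L5,L6:
after L1 α=2/3: [190/3, 292/3, 68/3]
after L2 α=4/7: [554/7, 960/7, 624/7]
after L3 α=5/8: [3841/28, 1315/14, 7927/56]
after L4 α=1/8: [4253/32, 1481/16, 9407/64]
after L5 α=2/5: [14423/160, 12059/80, 40381/320]
after L6 α=4/5: [168023/800, 24219/400, 304061/1600]
→ [210, 61, 190]

query (1,0) [L1,L2,L3,L4,L5,L6] — begin 0,0,0
+L1 (α=4/7) → [788/7, 956/7, 120/7]
+L2 (α=1/2) → [1873/14, 2531/14, 627/7]
+L3 (α=1/7) → [6809/49, 8314/49, 5092/49]
+L4 (α=1/2) → [8279/98, 9645/49, 5486/49]
+L5 (α=1/4) → [36107/392, 8373/49, 5462/49]
+L6 (α=5/6) → [516307/2352, 34934/147, 5659/98]
= [220, 238, 58]

query (0,2) [L1,L2,L3,L4,L5] — begin 0,0,0
+L1 (α=1/2) → [89, 26, 231/2]
+L2 (α=5/8) → [521/4, 167/2, 2203/16]
+L3 (α=1/6) → [943/8, 901/12, 4461/32]
+L4 (α=1/3) → [947/12, 1345/18, 6781/48]
+L5 (α=5/8) → [2907/32, 7555/48, 21581/128]
rounded: [91, 157, 169]


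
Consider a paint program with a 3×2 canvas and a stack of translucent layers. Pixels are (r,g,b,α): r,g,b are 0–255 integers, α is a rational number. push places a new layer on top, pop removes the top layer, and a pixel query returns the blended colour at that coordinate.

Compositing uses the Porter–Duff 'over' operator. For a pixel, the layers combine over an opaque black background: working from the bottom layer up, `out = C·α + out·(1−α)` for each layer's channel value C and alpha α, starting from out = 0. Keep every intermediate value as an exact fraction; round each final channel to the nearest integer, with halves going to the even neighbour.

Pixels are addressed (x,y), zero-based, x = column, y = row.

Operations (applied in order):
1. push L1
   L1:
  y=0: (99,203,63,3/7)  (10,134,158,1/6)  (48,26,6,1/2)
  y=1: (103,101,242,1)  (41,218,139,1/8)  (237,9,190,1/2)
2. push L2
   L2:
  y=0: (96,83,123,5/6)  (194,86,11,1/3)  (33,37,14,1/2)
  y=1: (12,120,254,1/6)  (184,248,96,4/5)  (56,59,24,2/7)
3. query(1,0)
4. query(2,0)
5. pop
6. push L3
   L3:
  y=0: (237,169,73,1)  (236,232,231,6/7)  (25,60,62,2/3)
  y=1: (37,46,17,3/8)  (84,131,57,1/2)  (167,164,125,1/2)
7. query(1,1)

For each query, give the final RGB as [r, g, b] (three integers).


(1,0) stack=L1,L2; from [0,0,0]:
+L1 (α=1/6) → [5/3, 67/3, 79/3]
+L2 (α=1/3) → [592/9, 392/9, 191/9]
= [66, 44, 21]

query (2,0) [L1,L2] — begin 0,0,0
after L1 α=1/2: [24, 13, 3]
after L2 α=1/2: [57/2, 25, 17/2]
→ [28, 25, 8]

(1,1) stack=L1,L3; from [0,0,0]:
L1 α=1/8: [41/8, 109/4, 139/8]
L3 α=1/2: [713/16, 633/8, 595/16]
→ [45, 79, 37]


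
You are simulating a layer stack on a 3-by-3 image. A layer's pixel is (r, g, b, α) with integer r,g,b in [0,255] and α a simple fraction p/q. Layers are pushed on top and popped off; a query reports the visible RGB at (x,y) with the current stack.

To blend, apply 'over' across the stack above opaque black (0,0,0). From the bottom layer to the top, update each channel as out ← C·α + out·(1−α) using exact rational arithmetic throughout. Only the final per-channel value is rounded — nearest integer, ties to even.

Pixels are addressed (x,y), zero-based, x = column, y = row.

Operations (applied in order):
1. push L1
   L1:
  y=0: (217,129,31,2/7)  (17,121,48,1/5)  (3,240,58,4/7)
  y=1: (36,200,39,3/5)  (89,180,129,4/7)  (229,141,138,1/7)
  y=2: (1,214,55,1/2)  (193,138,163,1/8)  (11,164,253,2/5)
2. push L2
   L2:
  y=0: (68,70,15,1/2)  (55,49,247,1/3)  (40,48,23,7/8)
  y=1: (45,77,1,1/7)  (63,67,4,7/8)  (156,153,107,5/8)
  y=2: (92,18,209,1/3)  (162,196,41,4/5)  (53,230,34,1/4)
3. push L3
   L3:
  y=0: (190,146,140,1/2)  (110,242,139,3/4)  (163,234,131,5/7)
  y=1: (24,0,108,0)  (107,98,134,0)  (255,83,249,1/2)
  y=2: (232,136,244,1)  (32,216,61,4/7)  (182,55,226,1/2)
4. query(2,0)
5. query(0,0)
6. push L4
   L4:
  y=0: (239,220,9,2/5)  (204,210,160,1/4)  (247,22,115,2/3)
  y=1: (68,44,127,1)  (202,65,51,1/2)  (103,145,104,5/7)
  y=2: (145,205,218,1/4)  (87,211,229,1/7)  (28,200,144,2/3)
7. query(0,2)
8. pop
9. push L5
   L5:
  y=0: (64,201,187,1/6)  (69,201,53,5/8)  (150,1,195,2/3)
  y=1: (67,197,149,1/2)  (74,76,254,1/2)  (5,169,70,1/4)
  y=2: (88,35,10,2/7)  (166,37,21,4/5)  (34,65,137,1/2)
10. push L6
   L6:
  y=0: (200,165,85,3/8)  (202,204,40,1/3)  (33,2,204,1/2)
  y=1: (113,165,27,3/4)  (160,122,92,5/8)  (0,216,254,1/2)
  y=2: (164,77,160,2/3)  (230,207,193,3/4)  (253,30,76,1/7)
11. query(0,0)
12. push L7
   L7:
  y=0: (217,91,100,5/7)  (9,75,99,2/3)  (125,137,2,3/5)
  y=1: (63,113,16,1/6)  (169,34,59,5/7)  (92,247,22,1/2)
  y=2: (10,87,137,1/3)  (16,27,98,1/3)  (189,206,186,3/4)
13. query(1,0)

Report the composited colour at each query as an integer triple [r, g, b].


(2,0) stack=L1,L2,L3; from [0,0,0]:
after L1 α=4/7: [12/7, 960/7, 232/7]
after L2 α=7/8: [493/14, 414/7, 1359/56]
after L3 α=5/7: [6198/49, 9018/49, 19699/196]
rounded: [126, 184, 101]

query (0,0) [L1,L2,L3] — begin 0,0,0
+L1 (α=2/7) → [62, 258/7, 62/7]
+L2 (α=1/2) → [65, 374/7, 167/14]
+L3 (α=1/2) → [255/2, 698/7, 2127/28]
→ [128, 100, 76]

query (0,2) [L1,L2,L3,L4] — begin 0,0,0
L1 α=1/2: [1/2, 107, 55/2]
L2 α=1/3: [31, 232/3, 88]
L3 α=1: [232, 136, 244]
L4 α=1/4: [841/4, 613/4, 475/2]
rounded: [210, 153, 238]

(0,0) stack=L1,L2,L3,L5,L6; from [0,0,0]:
after L1 α=2/7: [62, 258/7, 62/7]
after L2 α=1/2: [65, 374/7, 167/14]
after L3 α=1/2: [255/2, 698/7, 2127/28]
after L5 α=1/6: [1403/12, 4897/42, 15871/168]
after L6 α=3/8: [14215/96, 45275/336, 122195/1344]
→ [148, 135, 91]

(1,0) stack=L1,L2,L3,L5,L6,L7; from [0,0,0]:
+L1 (α=1/5) → [17/5, 121/5, 48/5]
+L2 (α=1/3) → [103/5, 487/15, 1331/15]
+L3 (α=3/4) → [1753/20, 11377/60, 3793/30]
+L5 (α=5/8) → [12159/160, 31477/160, 6443/80]
+L6 (α=1/3) → [28319/240, 47797/240, 2681/40]
+L7 (α=2/3) → [32639/720, 83797/720, 10601/120]
= [45, 116, 88]


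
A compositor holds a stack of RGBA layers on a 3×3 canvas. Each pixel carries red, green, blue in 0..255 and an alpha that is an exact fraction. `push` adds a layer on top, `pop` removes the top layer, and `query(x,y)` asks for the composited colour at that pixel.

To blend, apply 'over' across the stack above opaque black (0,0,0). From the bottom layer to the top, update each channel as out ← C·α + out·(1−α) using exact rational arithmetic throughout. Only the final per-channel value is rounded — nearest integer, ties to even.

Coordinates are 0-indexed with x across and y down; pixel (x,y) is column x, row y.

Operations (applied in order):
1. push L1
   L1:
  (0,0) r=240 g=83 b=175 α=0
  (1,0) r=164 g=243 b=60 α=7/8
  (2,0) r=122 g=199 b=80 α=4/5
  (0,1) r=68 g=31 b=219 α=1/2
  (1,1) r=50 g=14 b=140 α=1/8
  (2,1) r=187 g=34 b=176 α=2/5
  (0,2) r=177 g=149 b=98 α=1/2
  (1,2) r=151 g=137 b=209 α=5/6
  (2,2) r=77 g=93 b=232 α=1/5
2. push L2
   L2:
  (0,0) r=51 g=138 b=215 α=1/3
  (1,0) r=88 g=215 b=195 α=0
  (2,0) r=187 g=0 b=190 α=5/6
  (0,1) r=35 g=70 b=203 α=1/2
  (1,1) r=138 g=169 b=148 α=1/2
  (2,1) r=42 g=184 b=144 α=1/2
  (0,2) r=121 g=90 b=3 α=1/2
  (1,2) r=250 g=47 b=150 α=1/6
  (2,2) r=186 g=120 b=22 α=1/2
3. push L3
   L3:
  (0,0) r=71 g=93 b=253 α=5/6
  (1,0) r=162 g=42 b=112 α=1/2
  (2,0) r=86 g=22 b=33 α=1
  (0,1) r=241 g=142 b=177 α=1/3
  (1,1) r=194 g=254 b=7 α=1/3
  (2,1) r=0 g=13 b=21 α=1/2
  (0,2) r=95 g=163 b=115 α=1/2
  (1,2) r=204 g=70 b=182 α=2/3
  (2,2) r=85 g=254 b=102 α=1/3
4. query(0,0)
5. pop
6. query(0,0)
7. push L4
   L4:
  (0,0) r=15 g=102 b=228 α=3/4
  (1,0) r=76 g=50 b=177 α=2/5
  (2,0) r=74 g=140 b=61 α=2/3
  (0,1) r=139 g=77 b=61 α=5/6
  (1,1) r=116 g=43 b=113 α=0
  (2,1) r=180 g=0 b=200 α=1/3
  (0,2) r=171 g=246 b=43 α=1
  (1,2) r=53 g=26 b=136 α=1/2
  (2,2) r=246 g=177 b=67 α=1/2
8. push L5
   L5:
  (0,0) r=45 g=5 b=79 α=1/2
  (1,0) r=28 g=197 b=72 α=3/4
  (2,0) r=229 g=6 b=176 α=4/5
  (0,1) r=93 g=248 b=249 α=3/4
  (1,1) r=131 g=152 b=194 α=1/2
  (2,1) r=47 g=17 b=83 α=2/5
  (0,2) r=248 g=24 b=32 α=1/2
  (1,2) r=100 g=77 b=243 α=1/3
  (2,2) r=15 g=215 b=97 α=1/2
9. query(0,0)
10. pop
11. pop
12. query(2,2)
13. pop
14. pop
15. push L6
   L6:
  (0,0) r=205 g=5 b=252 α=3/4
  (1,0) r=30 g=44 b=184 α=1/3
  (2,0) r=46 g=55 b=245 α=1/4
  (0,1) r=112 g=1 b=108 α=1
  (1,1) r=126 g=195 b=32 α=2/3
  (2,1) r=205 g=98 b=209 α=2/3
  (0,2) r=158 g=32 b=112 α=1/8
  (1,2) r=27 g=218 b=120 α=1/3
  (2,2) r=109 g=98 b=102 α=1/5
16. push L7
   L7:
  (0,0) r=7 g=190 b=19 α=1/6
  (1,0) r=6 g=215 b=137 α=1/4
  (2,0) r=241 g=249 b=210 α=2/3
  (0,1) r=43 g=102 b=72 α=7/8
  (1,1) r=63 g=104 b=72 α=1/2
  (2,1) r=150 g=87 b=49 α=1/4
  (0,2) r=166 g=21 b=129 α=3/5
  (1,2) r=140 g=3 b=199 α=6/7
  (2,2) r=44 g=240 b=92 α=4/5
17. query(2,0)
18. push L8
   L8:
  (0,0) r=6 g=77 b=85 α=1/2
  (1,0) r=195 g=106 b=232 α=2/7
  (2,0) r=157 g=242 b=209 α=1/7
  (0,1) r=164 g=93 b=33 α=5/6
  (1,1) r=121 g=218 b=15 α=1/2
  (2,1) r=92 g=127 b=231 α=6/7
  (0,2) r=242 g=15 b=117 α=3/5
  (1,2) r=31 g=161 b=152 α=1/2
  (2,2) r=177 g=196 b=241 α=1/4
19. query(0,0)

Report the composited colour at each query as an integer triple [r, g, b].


(0,0) stack=L1,L2,L3; from [0,0,0]:
after L1 α=0: [0, 0, 0]
after L2 α=1/3: [17, 46, 215/3]
after L3 α=5/6: [62, 511/6, 2005/9]
rounded: [62, 85, 223]

query (0,0) [L1,L2] — begin 0,0,0
after L1 α=0: [0, 0, 0]
after L2 α=1/3: [17, 46, 215/3]
rounded: [17, 46, 72]

(0,0) stack=L1,L2,L4,L5; from [0,0,0]:
+L1 (α=0) → [0, 0, 0]
+L2 (α=1/3) → [17, 46, 215/3]
+L4 (α=3/4) → [31/2, 88, 2267/12]
+L5 (α=1/2) → [121/4, 93/2, 3215/24]
rounded: [30, 46, 134]

(2,2) stack=L1,L2; from [0,0,0]:
+L1 (α=1/5) → [77/5, 93/5, 232/5]
+L2 (α=1/2) → [1007/10, 693/10, 171/5]
= [101, 69, 34]

at x=2,y=0 over L6,L7:
L6 α=1/4: [23/2, 55/4, 245/4]
L7 α=2/3: [329/2, 2047/12, 1925/12]
= [164, 171, 160]

at x=0,y=0 over L6,L7,L8:
+L6 (α=3/4) → [615/4, 15/4, 189]
+L7 (α=1/6) → [3103/24, 835/24, 482/3]
+L8 (α=1/2) → [3247/48, 2683/48, 737/6]
rounded: [68, 56, 123]


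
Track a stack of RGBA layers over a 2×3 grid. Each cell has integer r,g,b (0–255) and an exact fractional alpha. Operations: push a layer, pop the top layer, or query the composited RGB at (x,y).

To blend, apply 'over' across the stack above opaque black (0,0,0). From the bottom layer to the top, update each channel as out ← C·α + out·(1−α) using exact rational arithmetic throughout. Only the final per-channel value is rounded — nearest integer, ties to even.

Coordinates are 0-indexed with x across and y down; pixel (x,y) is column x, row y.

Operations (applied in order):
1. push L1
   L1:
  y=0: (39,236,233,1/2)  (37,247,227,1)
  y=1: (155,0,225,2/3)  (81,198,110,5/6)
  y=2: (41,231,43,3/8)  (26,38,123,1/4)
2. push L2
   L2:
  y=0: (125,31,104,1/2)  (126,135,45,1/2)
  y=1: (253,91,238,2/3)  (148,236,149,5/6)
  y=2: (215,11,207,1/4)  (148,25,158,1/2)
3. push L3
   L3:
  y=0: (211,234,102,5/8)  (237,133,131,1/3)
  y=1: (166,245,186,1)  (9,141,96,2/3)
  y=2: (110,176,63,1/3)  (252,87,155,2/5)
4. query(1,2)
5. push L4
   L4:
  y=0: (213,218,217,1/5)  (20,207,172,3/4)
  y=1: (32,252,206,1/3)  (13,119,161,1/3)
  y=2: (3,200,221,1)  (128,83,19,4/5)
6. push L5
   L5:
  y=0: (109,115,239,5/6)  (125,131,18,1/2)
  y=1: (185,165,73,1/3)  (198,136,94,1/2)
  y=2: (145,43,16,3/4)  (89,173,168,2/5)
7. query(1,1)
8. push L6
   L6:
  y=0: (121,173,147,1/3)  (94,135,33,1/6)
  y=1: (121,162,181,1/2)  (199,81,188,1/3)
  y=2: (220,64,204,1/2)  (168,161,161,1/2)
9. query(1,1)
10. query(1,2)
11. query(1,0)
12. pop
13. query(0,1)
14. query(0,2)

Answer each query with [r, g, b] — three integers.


at x=1,y=2 over L1,L2,L3:
L1 α=1/4: [13/2, 19/2, 123/4]
L2 α=1/2: [309/4, 69/4, 755/8]
L3 α=2/5: [2943/20, 903/20, 949/8]
rounded: [147, 45, 119]

query (1,1) [L1,L2,L3,L4,L5] — begin 0,0,0
+L1 (α=5/6) → [135/2, 165, 275/3]
+L2 (α=5/6) → [1615/12, 1345/6, 1255/9]
+L3 (α=2/3) → [1831/36, 3037/18, 2983/27]
+L4 (α=1/3) → [2065/54, 4108/27, 10313/81]
+L5 (α=1/2) → [12757/108, 3890/27, 17927/162]
= [118, 144, 111]

query (1,1) [L1,L2,L3,L4,L5,L6] — begin 0,0,0
+L1 (α=5/6) → [135/2, 165, 275/3]
+L2 (α=5/6) → [1615/12, 1345/6, 1255/9]
+L3 (α=2/3) → [1831/36, 3037/18, 2983/27]
+L4 (α=1/3) → [2065/54, 4108/27, 10313/81]
+L5 (α=1/2) → [12757/108, 3890/27, 17927/162]
+L6 (α=1/3) → [23503/162, 9967/81, 33155/243]
rounded: [145, 123, 136]

(1,2) stack=L1,L2,L3,L4,L5,L6; from [0,0,0]:
after L1 α=1/4: [13/2, 19/2, 123/4]
after L2 α=1/2: [309/4, 69/4, 755/8]
after L3 α=2/5: [2943/20, 903/20, 949/8]
after L4 α=4/5: [13183/100, 7543/100, 1557/40]
after L5 α=2/5: [57349/500, 57229/500, 18111/200]
after L6 α=1/2: [141349/1000, 137729/1000, 50311/400]
rounded: [141, 138, 126]

(1,0) stack=L1,L2,L3,L4,L5,L6; from [0,0,0]:
after L1 α=1: [37, 247, 227]
after L2 α=1/2: [163/2, 191, 136]
after L3 α=1/3: [400/3, 515/3, 403/3]
after L4 α=3/4: [145/3, 1189/6, 1951/12]
after L5 α=1/2: [260/3, 1975/12, 2167/24]
after L6 α=1/6: [791/9, 11495/72, 11627/144]
rounded: [88, 160, 81]

query (0,1) [L1,L2,L3,L4,L5] — begin 0,0,0
L1 α=2/3: [310/3, 0, 150]
L2 α=2/3: [1828/9, 182/3, 626/3]
L3 α=1: [166, 245, 186]
L4 α=1/3: [364/3, 742/3, 578/3]
L5 α=1/3: [1283/9, 1979/9, 1375/9]
rounded: [143, 220, 153]

at x=0,y=2 over L1,L2,L3,L4,L5:
+L1 (α=3/8) → [123/8, 693/8, 129/8]
+L2 (α=1/4) → [2089/32, 2167/32, 2043/32]
+L3 (α=1/3) → [1283/16, 1661/16, 1017/16]
+L4 (α=1) → [3, 200, 221]
+L5 (α=3/4) → [219/2, 329/4, 269/4]
→ [110, 82, 67]


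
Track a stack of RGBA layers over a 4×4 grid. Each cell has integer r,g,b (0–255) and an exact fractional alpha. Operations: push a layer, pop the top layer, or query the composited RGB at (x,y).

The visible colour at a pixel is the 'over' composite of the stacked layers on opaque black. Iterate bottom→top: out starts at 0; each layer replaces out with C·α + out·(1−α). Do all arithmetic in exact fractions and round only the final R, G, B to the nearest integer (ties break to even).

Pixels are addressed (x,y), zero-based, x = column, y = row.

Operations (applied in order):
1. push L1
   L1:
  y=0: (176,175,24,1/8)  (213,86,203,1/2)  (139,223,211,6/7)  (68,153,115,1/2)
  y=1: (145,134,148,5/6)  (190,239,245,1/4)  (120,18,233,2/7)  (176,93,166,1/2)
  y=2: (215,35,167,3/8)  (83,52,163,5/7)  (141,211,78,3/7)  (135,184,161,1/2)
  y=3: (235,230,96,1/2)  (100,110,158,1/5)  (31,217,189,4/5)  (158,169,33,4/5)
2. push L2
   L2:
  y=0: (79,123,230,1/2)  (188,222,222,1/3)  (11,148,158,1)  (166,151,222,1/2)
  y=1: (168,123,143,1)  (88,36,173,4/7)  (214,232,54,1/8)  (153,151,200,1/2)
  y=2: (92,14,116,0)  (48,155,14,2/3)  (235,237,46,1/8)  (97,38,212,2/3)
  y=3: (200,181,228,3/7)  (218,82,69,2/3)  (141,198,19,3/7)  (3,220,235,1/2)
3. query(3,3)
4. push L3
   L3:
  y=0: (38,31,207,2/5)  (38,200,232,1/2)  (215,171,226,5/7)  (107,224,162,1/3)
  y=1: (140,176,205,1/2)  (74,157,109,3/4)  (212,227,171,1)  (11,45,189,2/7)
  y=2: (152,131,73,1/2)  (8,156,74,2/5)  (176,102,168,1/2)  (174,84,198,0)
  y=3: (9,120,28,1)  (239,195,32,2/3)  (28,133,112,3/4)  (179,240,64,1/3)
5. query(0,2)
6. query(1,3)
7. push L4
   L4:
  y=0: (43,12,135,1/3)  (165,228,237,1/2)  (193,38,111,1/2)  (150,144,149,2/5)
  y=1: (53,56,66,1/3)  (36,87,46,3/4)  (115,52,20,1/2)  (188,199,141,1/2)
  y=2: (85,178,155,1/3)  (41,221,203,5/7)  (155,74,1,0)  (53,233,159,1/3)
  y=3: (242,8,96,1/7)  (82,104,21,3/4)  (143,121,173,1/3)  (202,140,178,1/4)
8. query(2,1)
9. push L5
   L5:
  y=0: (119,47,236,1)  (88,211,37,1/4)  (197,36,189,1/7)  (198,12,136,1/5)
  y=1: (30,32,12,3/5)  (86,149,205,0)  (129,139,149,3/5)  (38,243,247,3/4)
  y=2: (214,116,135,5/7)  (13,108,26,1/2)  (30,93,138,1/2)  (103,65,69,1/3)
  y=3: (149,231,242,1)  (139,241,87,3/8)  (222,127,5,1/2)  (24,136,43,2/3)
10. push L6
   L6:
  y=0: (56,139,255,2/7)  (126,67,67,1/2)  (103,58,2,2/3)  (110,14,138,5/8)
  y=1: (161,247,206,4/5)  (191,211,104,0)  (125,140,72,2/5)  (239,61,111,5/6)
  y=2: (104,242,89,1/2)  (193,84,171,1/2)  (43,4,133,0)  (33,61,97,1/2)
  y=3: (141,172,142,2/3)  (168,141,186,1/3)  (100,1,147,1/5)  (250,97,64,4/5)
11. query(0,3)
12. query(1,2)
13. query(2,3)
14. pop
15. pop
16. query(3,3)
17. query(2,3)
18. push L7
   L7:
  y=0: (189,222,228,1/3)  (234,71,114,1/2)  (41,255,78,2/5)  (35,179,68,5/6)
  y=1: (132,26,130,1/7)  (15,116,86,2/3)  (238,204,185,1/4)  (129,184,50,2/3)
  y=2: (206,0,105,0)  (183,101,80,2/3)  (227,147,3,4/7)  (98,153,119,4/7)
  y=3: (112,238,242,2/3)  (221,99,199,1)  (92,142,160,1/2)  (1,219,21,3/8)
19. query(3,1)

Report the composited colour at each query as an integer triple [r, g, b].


at x=3,y=3 over L1,L2:
+L1 (α=4/5) → [632/5, 676/5, 132/5]
+L2 (α=1/2) → [647/10, 888/5, 1307/10]
rounded: [65, 178, 131]

query (0,2) [L1,L2,L3] — begin 0,0,0
+L1 (α=3/8) → [645/8, 105/8, 501/8]
+L2 (α=0) → [645/8, 105/8, 501/8]
+L3 (α=1/2) → [1861/16, 1153/16, 1085/16]
→ [116, 72, 68]

query (1,3) [L1,L2,L3] — begin 0,0,0
after L1 α=1/5: [20, 22, 158/5]
after L2 α=2/3: [152, 62, 848/15]
after L3 α=2/3: [210, 452/3, 1808/45]
rounded: [210, 151, 40]

at x=2,y=1 over L1,L2,L3,L4:
L1 α=2/7: [240/7, 36/7, 466/7]
L2 α=1/8: [227/4, 67/2, 65]
L3 α=1: [212, 227, 171]
L4 α=1/2: [327/2, 279/2, 191/2]
→ [164, 140, 96]

(0,3) stack=L1,L2,L3,L4,L5,L6; from [0,0,0]:
L1 α=1/2: [235/2, 115, 48]
L2 α=3/7: [1070/7, 1003/7, 876/7]
L3 α=1: [9, 120, 28]
L4 α=1/7: [296/7, 104, 264/7]
L5 α=1: [149, 231, 242]
L6 α=2/3: [431/3, 575/3, 526/3]
rounded: [144, 192, 175]

at x=1,y=2 over L1,L2,L3,L4,L5,L6:
+L1 (α=5/7) → [415/7, 260/7, 815/7]
+L2 (α=2/3) → [1087/21, 810/7, 337/7]
+L3 (α=2/5) → [1199/35, 4614/35, 2047/35]
+L4 (α=5/7) → [9573/245, 47903/245, 39619/245]
+L5 (α=1/2) → [6379/245, 74363/490, 45989/490]
+L6 (α=1/2) → [26832/245, 115523/980, 129779/980]
rounded: [110, 118, 132]

(2,3) stack=L1,L2,L3,L4,L5,L6; from [0,0,0]:
L1 α=4/5: [124/5, 868/5, 756/5]
L2 α=3/7: [373/5, 6442/35, 3309/35]
L3 α=3/4: [793/20, 20407/140, 15069/140]
L4 α=1/3: [741/10, 28877/210, 27179/210]
L5 α=1/2: [2961/20, 55547/420, 28229/420]
L6 α=1/5: [3461/25, 55652/525, 43664/525]
= [138, 106, 83]

at x=3,y=3 over L1,L2,L3,L4:
+L1 (α=4/5) → [632/5, 676/5, 132/5]
+L2 (α=1/2) → [647/10, 888/5, 1307/10]
+L3 (α=1/3) → [514/5, 992/5, 1627/15]
+L4 (α=1/4) → [638/5, 919/5, 2517/20]
= [128, 184, 126]

query (2,3) [L1,L2,L3,L4] — begin 0,0,0
+L1 (α=4/5) → [124/5, 868/5, 756/5]
+L2 (α=3/7) → [373/5, 6442/35, 3309/35]
+L3 (α=3/4) → [793/20, 20407/140, 15069/140]
+L4 (α=1/3) → [741/10, 28877/210, 27179/210]
→ [74, 138, 129]

(3,1) stack=L1,L2,L3,L4,L7; from [0,0,0]:
+L1 (α=1/2) → [88, 93/2, 83]
+L2 (α=1/2) → [241/2, 395/4, 283/2]
+L3 (α=2/7) → [1249/14, 2335/28, 2171/14]
+L4 (α=1/2) → [3881/28, 7907/56, 4145/28]
+L7 (α=2/3) → [11105/84, 9505/56, 2315/28]
→ [132, 170, 83]


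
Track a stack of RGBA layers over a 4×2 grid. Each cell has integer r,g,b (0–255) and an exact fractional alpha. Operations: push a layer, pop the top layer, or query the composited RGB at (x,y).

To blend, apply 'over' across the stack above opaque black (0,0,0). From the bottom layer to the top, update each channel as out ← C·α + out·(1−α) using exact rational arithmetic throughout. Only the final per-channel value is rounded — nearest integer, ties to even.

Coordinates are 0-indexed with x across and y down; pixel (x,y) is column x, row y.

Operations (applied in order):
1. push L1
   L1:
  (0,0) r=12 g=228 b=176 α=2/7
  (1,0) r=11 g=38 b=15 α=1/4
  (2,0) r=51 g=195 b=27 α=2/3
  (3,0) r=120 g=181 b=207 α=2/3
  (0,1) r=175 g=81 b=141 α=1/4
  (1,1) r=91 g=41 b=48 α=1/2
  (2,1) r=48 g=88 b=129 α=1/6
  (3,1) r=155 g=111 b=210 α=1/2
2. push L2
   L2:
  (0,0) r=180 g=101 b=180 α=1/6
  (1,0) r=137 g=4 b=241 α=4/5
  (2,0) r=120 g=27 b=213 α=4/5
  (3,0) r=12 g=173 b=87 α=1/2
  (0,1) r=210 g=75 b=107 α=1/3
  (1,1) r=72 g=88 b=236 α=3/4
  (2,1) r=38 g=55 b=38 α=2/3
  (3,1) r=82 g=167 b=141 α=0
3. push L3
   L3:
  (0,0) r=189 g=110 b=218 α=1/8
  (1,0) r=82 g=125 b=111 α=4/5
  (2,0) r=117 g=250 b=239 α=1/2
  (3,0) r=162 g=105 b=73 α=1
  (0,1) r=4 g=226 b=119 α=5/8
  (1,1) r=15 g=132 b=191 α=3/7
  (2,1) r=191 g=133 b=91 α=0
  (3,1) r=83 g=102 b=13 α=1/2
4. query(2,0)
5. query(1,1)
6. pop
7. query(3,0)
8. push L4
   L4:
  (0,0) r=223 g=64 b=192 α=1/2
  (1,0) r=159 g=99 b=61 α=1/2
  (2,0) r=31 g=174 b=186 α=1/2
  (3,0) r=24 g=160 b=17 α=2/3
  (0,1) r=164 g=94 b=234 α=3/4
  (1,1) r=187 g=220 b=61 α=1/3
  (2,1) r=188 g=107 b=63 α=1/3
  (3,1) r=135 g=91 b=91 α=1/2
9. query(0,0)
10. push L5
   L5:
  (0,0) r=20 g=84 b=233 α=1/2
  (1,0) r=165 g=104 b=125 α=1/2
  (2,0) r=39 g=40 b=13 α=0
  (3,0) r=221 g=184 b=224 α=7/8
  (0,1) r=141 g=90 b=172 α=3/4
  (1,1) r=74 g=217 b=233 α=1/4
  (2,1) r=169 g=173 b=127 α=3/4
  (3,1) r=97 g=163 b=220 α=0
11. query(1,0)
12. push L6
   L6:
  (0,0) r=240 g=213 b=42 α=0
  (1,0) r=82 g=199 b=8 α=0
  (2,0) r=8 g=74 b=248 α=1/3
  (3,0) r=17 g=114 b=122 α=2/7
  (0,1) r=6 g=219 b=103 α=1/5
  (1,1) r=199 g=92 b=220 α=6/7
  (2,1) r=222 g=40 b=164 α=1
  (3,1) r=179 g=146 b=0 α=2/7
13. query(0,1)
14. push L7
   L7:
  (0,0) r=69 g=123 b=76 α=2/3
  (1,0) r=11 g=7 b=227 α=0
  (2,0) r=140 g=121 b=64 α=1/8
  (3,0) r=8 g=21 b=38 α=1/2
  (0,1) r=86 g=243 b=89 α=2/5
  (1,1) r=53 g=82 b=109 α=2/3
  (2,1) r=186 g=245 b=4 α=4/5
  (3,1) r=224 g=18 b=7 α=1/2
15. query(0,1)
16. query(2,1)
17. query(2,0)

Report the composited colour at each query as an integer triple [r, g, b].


(2,0) stack=L1,L2,L3; from [0,0,0]:
+L1 (α=2/3) → [34, 130, 18]
+L2 (α=4/5) → [514/5, 238/5, 174]
+L3 (α=1/2) → [1099/10, 744/5, 413/2]
= [110, 149, 206]

(1,1) stack=L1,L2,L3; from [0,0,0]:
L1 α=1/2: [91/2, 41/2, 24]
L2 α=3/4: [523/8, 569/8, 183]
L3 α=3/7: [613/14, 1361/14, 1305/7]
= [44, 97, 186]

(3,0) stack=L1,L2; from [0,0,0]:
+L1 (α=2/3) → [80, 362/3, 138]
+L2 (α=1/2) → [46, 881/6, 225/2]
rounded: [46, 147, 112]

query (0,0) [L1,L2,L4] — begin 0,0,0
after L1 α=2/7: [24/7, 456/7, 352/7]
after L2 α=1/6: [230/7, 2987/42, 1510/21]
after L4 α=1/2: [1791/14, 5675/84, 2771/21]
→ [128, 68, 132]

query (1,0) [L1,L2,L4,L5] — begin 0,0,0
+L1 (α=1/4) → [11/4, 19/2, 15/4]
+L2 (α=4/5) → [2203/20, 51/10, 3871/20]
+L4 (α=1/2) → [5383/40, 1041/20, 5091/40]
+L5 (α=1/2) → [11983/80, 3121/40, 10091/80]
→ [150, 78, 126]

at x=0,y=1 over L1,L2,L4,L5,L6:
L1 α=1/4: [175/4, 81/4, 141/4]
L2 α=1/3: [595/6, 77/2, 355/6]
L4 α=3/4: [3547/24, 641/8, 4567/24]
L5 α=3/4: [13699/96, 2801/32, 16951/96]
L6 α=1/5: [13843/120, 4553/40, 19423/120]
= [115, 114, 162]

(0,1) stack=L1,L2,L4,L5,L6,L7; from [0,0,0]:
+L1 (α=1/4) → [175/4, 81/4, 141/4]
+L2 (α=1/3) → [595/6, 77/2, 355/6]
+L4 (α=3/4) → [3547/24, 641/8, 4567/24]
+L5 (α=3/4) → [13699/96, 2801/32, 16951/96]
+L6 (α=1/5) → [13843/120, 4553/40, 19423/120]
+L7 (α=2/5) → [20723/200, 33099/200, 26543/200]
rounded: [104, 165, 133]

at x=2,y=1 over L1,L2,L4,L5,L6,L7:
+L1 (α=1/6) → [8, 44/3, 43/2]
+L2 (α=2/3) → [28, 374/9, 65/2]
+L4 (α=1/3) → [244/3, 1711/27, 128/3]
+L5 (α=3/4) → [1765/12, 3931/27, 1271/12]
+L6 (α=1) → [222, 40, 164]
+L7 (α=4/5) → [966/5, 204, 36]
= [193, 204, 36]

query (2,0) [L1,L2,L4,L5,L6,L7] — begin 0,0,0
after L1 α=2/3: [34, 130, 18]
after L2 α=4/5: [514/5, 238/5, 174]
after L4 α=1/2: [669/10, 554/5, 180]
after L5 α=0: [669/10, 554/5, 180]
after L6 α=1/3: [709/15, 1478/15, 608/3]
after L7 α=1/8: [7063/120, 12161/120, 556/3]
→ [59, 101, 185]


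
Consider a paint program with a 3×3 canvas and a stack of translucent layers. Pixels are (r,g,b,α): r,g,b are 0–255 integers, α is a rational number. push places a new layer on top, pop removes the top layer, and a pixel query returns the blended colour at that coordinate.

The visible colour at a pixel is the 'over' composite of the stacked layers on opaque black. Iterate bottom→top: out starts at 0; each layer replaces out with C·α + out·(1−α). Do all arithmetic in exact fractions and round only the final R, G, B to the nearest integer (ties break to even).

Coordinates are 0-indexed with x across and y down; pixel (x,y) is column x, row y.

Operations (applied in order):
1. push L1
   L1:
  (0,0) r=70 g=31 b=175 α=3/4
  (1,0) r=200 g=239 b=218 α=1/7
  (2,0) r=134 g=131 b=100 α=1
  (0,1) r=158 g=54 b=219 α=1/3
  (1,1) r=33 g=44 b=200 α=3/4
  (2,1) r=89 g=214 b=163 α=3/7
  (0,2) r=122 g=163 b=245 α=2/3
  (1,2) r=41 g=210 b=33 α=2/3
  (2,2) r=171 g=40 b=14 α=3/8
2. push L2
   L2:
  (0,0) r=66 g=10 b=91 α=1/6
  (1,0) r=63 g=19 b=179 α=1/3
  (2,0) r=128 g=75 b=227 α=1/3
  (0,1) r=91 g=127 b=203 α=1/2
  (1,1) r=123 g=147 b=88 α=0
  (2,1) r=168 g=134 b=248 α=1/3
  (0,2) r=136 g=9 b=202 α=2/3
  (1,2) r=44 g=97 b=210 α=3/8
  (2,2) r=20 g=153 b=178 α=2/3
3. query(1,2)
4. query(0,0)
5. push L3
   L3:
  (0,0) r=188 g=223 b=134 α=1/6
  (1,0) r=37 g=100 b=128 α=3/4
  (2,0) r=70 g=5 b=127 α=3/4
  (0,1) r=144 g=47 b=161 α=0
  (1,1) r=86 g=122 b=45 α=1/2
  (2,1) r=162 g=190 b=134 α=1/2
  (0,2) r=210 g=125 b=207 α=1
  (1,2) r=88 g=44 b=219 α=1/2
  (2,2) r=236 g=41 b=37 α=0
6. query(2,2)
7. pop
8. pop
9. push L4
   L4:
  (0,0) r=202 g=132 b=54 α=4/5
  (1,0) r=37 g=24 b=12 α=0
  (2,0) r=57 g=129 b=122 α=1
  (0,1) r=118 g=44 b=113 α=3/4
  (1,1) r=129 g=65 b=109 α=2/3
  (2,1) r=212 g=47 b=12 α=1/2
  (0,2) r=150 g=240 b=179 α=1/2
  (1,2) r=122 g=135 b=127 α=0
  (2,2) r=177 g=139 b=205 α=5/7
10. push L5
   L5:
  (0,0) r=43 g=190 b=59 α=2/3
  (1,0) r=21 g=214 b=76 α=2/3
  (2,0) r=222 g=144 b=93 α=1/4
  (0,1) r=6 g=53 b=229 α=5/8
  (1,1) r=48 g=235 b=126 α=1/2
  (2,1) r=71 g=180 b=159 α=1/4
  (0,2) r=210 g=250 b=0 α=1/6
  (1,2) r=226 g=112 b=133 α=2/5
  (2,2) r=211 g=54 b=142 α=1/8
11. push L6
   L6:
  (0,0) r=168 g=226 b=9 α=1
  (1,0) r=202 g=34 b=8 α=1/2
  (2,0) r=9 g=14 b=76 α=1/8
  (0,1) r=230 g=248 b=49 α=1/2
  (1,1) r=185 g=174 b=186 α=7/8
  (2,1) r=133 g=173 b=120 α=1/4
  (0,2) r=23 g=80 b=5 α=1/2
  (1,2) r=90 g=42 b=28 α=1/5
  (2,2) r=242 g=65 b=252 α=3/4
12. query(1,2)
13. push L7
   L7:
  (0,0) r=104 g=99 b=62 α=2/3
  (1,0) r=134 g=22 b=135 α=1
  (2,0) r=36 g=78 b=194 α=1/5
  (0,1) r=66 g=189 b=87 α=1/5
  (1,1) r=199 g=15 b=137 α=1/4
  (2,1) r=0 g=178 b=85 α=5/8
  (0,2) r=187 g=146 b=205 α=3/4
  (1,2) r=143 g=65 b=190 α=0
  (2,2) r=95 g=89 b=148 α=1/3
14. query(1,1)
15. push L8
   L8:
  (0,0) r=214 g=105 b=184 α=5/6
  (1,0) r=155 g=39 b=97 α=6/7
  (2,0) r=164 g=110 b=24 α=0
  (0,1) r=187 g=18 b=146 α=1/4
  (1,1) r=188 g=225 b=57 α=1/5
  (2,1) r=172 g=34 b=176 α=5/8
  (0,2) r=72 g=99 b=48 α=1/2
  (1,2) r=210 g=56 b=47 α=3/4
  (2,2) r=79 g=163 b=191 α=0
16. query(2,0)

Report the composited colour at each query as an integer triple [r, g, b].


query (1,2) [L1,L2] — begin 0,0,0
after L1 α=2/3: [82/3, 140, 22]
after L2 α=3/8: [403/12, 991/8, 185/2]
rounded: [34, 124, 92]

query (0,0) [L1,L2] — begin 0,0,0
L1 α=3/4: [105/2, 93/4, 525/4]
L2 α=1/6: [219/4, 505/24, 2989/24]
= [55, 21, 125]

query (2,2) [L1,L2,L3] — begin 0,0,0
L1 α=3/8: [513/8, 15, 21/4]
L2 α=2/3: [833/24, 107, 1445/12]
L3 α=0: [833/24, 107, 1445/12]
→ [35, 107, 120]

(1,2) stack=L1,L4,L5,L6; from [0,0,0]:
+L1 (α=2/3) → [82/3, 140, 22]
+L4 (α=0) → [82/3, 140, 22]
+L5 (α=2/5) → [534/5, 644/5, 332/5]
+L6 (α=1/5) → [2586/25, 2786/25, 1468/25]
→ [103, 111, 59]

(1,1) stack=L1,L4,L5,L6,L7; from [0,0,0]:
after L1 α=3/4: [99/4, 33, 150]
after L4 α=2/3: [377/4, 163/3, 368/3]
after L5 α=1/2: [569/8, 434/3, 373/3]
after L6 α=7/8: [10929/64, 511/3, 4279/24]
after L7 α=1/4: [45523/256, 263/2, 5375/32]
= [178, 132, 168]

at x=2,y=0 over L1,L4,L5,L6,L7,L8:
L1 α=1: [134, 131, 100]
L4 α=1: [57, 129, 122]
L5 α=1/4: [393/4, 531/4, 459/4]
L6 α=1/8: [2787/32, 3773/32, 3517/32]
L7 α=1/5: [615/8, 4397/40, 5069/40]
L8 α=0: [615/8, 4397/40, 5069/40]
= [77, 110, 127]


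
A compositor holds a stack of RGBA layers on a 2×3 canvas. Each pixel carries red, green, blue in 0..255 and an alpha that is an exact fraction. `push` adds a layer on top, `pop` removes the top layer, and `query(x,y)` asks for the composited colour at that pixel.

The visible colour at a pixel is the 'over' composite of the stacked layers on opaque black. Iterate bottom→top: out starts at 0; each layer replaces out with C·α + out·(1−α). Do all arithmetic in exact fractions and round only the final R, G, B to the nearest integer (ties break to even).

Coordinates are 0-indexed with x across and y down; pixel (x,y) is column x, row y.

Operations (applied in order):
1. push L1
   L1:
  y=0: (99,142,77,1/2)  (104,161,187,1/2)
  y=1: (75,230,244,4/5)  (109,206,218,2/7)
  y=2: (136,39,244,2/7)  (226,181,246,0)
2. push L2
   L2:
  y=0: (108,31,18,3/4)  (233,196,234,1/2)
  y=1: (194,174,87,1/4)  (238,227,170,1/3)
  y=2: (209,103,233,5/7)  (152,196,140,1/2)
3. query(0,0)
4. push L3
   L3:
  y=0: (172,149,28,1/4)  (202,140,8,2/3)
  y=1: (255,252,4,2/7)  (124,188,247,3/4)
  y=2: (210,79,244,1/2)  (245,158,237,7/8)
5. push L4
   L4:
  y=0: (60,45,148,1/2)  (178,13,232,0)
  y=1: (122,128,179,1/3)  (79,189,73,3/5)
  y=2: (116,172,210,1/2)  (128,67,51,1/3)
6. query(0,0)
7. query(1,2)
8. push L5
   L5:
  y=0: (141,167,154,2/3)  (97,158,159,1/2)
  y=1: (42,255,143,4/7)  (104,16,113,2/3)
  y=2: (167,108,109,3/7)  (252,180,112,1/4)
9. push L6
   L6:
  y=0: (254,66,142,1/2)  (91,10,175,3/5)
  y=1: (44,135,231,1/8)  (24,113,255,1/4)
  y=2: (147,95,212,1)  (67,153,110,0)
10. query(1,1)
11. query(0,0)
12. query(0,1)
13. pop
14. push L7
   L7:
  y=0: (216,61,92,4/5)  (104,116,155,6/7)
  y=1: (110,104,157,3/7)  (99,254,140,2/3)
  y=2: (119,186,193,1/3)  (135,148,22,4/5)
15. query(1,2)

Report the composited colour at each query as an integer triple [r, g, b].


query (0,0) [L1,L2] — begin 0,0,0
after L1 α=1/2: [99/2, 71, 77/2]
after L2 α=3/4: [747/8, 41, 185/8]
→ [93, 41, 23]

(0,0) stack=L1,L2,L3,L4; from [0,0,0]:
after L1 α=1/2: [99/2, 71, 77/2]
after L2 α=3/4: [747/8, 41, 185/8]
after L3 α=1/4: [3617/32, 68, 779/32]
after L4 α=1/2: [5537/64, 113/2, 5515/64]
= [87, 56, 86]

at x=1,y=2 over L1,L2,L3,L4:
L1 α=0: [0, 0, 0]
L2 α=1/2: [76, 98, 70]
L3 α=7/8: [1791/8, 301/2, 1729/8]
L4 α=1/3: [2303/12, 368/3, 1933/12]
→ [192, 123, 161]

(1,1) stack=L1,L2,L3,L4,L5,L6; from [0,0,0]:
L1 α=2/7: [218/7, 412/7, 436/7]
L2 α=1/3: [2102/21, 2413/21, 2062/21]
L3 α=3/4: [4957/42, 14257/84, 17623/84]
L4 α=3/5: [9934/105, 38071/210, 26821/210]
L5 α=2/3: [31774/315, 44791/630, 74281/630]
L6 α=1/4: [17147/210, 68521/840, 127831/840]
= [82, 82, 152]

at x=0,y=0 over L1,L2,L3,L4,L5,L6:
L1 α=1/2: [99/2, 71, 77/2]
L2 α=3/4: [747/8, 41, 185/8]
L3 α=1/4: [3617/32, 68, 779/32]
L4 α=1/2: [5537/64, 113/2, 5515/64]
L5 α=2/3: [23585/192, 781/6, 8409/64]
L6 α=1/2: [72353/384, 1177/12, 17497/128]
= [188, 98, 137]

(0,1) stack=L1,L2,L3,L4,L5,L6; from [0,0,0]:
+L1 (α=4/5) → [60, 184, 976/5]
+L2 (α=1/4) → [187/2, 363/2, 3363/20]
+L3 (α=2/7) → [1955/14, 2823/14, 485/4]
+L4 (α=1/3) → [2809/21, 3719/21, 281/2]
+L5 (α=4/7) → [3985/49, 10859/49, 1987/14]
+L6 (α=1/8) → [4293/56, 2951/14, 2449/16]
→ [77, 211, 153]

at x=1,y=2 over L1,L2,L3,L4,L5,L7:
L1 α=0: [0, 0, 0]
L2 α=1/2: [76, 98, 70]
L3 α=7/8: [1791/8, 301/2, 1729/8]
L4 α=1/3: [2303/12, 368/3, 1933/12]
L5 α=1/4: [3311/16, 137, 2381/16]
L7 α=4/5: [11951/80, 729/5, 3789/80]
= [149, 146, 47]


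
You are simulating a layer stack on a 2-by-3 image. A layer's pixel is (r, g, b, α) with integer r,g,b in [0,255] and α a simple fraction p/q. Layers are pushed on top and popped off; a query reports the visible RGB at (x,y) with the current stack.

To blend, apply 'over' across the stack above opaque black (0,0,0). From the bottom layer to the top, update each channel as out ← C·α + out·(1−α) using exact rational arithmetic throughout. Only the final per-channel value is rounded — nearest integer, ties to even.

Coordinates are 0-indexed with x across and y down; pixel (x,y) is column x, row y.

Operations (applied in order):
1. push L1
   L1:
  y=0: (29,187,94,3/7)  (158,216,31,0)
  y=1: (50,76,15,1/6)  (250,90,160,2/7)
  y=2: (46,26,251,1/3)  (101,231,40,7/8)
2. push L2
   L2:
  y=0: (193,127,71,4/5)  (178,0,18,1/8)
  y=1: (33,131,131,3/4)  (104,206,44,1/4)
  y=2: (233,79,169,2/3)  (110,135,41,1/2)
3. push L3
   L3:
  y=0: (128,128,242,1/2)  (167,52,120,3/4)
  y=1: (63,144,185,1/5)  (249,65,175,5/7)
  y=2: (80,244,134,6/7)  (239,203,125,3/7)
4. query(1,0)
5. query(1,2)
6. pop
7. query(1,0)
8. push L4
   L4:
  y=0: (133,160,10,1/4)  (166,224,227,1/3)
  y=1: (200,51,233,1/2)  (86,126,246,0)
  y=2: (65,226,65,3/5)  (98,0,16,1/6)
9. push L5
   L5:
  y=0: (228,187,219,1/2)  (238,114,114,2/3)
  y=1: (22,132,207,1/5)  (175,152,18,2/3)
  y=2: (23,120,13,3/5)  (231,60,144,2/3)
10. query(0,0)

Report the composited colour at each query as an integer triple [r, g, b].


at x=1,y=0 over L1,L2,L3:
L1 α=0: [0, 0, 0]
L2 α=1/8: [89/4, 0, 9/4]
L3 α=3/4: [2093/16, 39, 1449/16]
→ [131, 39, 91]

(1,2) stack=L1,L2,L3; from [0,0,0]:
after L1 α=7/8: [707/8, 1617/8, 35]
after L2 α=1/2: [1587/16, 2697/16, 38]
after L3 α=3/7: [4455/28, 5133/28, 527/7]
rounded: [159, 183, 75]

(1,0) stack=L1,L2; from [0,0,0]:
L1 α=0: [0, 0, 0]
L2 α=1/8: [89/4, 0, 9/4]
= [22, 0, 2]

query (0,0) [L1,L2,L4,L5] — begin 0,0,0
+L1 (α=3/7) → [87/7, 561/7, 282/7]
+L2 (α=4/5) → [5491/35, 4117/35, 454/7]
+L4 (α=1/4) → [5282/35, 17951/140, 358/7]
+L5 (α=1/2) → [6631/35, 44131/280, 1891/14]
rounded: [189, 158, 135]


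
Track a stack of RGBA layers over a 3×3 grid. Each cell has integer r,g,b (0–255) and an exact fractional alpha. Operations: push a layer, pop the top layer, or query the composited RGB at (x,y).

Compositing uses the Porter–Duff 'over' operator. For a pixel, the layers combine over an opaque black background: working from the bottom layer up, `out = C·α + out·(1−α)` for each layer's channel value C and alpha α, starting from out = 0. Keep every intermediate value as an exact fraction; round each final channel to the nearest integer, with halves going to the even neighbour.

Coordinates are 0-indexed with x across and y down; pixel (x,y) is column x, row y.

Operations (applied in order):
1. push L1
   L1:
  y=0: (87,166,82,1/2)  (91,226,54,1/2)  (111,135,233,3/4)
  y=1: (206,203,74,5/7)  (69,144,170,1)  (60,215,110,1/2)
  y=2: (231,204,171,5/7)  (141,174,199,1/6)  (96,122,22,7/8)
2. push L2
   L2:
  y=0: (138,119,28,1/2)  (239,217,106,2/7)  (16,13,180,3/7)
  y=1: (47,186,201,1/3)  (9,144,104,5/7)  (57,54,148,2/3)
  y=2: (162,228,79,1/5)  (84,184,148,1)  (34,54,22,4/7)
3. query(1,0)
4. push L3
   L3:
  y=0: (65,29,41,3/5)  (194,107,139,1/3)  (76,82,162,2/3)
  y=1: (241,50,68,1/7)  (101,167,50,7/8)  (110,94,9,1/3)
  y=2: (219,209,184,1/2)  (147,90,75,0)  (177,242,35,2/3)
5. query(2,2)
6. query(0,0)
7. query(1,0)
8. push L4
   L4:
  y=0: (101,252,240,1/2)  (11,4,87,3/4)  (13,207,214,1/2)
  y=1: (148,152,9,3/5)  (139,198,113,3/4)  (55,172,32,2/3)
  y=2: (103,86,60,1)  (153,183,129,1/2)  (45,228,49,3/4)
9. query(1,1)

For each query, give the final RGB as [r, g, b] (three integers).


at x=1,y=0 over L1,L2:
after L1 α=1/2: [91/2, 113, 27]
after L2 α=2/7: [1411/14, 999/7, 347/7]
rounded: [101, 143, 50]

query (2,2) [L1,L2,L3] — begin 0,0,0
+L1 (α=7/8) → [84, 427/4, 77/4]
+L2 (α=4/7) → [388/7, 2145/28, 583/28]
+L3 (α=2/3) → [2866/21, 15697/84, 2543/84]
→ [136, 187, 30]

at x=0,y=0 over L1,L2,L3:
+L1 (α=1/2) → [87/2, 83, 41]
+L2 (α=1/2) → [363/4, 101, 69/2]
+L3 (α=3/5) → [753/10, 289/5, 192/5]
= [75, 58, 38]

at x=1,y=0 over L1,L2,L3:
after L1 α=1/2: [91/2, 113, 27]
after L2 α=2/7: [1411/14, 999/7, 347/7]
after L3 α=1/3: [923/7, 2747/21, 1667/21]
= [132, 131, 79]

query (1,1) [L1,L2,L3,L4] — begin 0,0,0
+L1 (α=1) → [69, 144, 170]
+L2 (α=5/7) → [183/7, 144, 860/7]
+L3 (α=7/8) → [1283/14, 1313/8, 1655/28]
+L4 (α=3/4) → [7121/56, 6065/32, 11147/112]
= [127, 190, 100]


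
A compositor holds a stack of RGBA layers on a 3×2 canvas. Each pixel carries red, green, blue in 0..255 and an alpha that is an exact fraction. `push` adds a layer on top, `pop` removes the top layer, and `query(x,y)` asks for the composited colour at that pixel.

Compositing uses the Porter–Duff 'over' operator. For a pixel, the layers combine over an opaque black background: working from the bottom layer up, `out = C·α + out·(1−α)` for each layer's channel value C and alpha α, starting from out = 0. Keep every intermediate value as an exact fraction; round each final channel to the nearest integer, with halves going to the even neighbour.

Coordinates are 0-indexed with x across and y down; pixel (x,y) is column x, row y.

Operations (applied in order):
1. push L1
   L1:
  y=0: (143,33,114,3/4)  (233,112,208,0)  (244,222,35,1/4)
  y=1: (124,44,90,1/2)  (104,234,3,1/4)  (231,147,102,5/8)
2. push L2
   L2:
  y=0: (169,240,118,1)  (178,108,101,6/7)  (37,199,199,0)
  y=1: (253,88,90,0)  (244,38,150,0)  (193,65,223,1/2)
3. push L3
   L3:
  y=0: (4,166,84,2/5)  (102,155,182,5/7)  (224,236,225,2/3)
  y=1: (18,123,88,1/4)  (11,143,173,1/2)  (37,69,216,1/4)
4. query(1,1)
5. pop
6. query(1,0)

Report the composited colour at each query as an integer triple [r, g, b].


query (1,1) [L1,L2,L3] — begin 0,0,0
after L1 α=1/4: [26, 117/2, 3/4]
after L2 α=0: [26, 117/2, 3/4]
after L3 α=1/2: [37/2, 403/4, 695/8]
= [18, 101, 87]

query (1,0) [L1,L2] — begin 0,0,0
+L1 (α=0) → [0, 0, 0]
+L2 (α=6/7) → [1068/7, 648/7, 606/7]
rounded: [153, 93, 87]
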